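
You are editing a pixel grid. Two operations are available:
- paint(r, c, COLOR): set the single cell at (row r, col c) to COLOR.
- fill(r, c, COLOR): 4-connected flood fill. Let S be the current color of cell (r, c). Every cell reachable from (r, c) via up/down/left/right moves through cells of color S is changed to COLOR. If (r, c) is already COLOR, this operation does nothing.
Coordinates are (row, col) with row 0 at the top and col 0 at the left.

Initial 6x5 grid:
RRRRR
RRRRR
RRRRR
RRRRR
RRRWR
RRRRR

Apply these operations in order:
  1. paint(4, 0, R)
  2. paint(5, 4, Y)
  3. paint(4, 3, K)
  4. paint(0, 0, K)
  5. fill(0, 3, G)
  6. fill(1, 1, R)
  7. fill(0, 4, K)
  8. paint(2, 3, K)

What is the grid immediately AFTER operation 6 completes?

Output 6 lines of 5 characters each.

Answer: KRRRR
RRRRR
RRRRR
RRRRR
RRRKR
RRRRY

Derivation:
After op 1 paint(4,0,R):
RRRRR
RRRRR
RRRRR
RRRRR
RRRWR
RRRRR
After op 2 paint(5,4,Y):
RRRRR
RRRRR
RRRRR
RRRRR
RRRWR
RRRRY
After op 3 paint(4,3,K):
RRRRR
RRRRR
RRRRR
RRRRR
RRRKR
RRRRY
After op 4 paint(0,0,K):
KRRRR
RRRRR
RRRRR
RRRRR
RRRKR
RRRRY
After op 5 fill(0,3,G) [27 cells changed]:
KGGGG
GGGGG
GGGGG
GGGGG
GGGKG
GGGGY
After op 6 fill(1,1,R) [27 cells changed]:
KRRRR
RRRRR
RRRRR
RRRRR
RRRKR
RRRRY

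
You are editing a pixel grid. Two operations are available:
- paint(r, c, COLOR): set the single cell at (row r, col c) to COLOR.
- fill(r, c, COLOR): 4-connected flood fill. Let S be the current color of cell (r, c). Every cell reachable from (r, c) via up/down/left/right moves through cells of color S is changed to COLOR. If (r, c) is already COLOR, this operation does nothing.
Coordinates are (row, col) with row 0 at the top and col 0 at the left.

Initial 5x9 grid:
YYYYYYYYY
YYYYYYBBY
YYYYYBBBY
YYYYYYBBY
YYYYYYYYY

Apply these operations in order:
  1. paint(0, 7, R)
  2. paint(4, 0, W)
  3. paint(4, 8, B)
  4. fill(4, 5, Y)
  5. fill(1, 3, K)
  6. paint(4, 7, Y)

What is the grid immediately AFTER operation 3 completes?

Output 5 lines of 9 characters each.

Answer: YYYYYYYRY
YYYYYYBBY
YYYYYBBBY
YYYYYYBBY
WYYYYYYYB

Derivation:
After op 1 paint(0,7,R):
YYYYYYYRY
YYYYYYBBY
YYYYYBBBY
YYYYYYBBY
YYYYYYYYY
After op 2 paint(4,0,W):
YYYYYYYRY
YYYYYYBBY
YYYYYBBBY
YYYYYYBBY
WYYYYYYYY
After op 3 paint(4,8,B):
YYYYYYYRY
YYYYYYBBY
YYYYYBBBY
YYYYYYBBY
WYYYYYYYB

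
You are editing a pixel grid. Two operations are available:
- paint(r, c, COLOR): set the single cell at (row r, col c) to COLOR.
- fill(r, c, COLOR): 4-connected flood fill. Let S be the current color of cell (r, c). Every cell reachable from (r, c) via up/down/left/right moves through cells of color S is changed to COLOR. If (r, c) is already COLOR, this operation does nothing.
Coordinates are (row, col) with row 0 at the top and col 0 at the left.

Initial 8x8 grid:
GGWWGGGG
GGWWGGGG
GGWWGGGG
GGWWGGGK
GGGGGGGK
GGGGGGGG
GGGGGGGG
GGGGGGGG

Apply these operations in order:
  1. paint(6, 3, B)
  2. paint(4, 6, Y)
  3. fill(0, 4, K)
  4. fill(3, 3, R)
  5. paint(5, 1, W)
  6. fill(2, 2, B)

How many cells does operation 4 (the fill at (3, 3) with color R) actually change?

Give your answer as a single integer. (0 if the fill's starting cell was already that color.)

Answer: 8

Derivation:
After op 1 paint(6,3,B):
GGWWGGGG
GGWWGGGG
GGWWGGGG
GGWWGGGK
GGGGGGGK
GGGGGGGG
GGGBGGGG
GGGGGGGG
After op 2 paint(4,6,Y):
GGWWGGGG
GGWWGGGG
GGWWGGGG
GGWWGGGK
GGGGGGYK
GGGGGGGG
GGGBGGGG
GGGGGGGG
After op 3 fill(0,4,K) [52 cells changed]:
KKWWKKKK
KKWWKKKK
KKWWKKKK
KKWWKKKK
KKKKKKYK
KKKKKKKK
KKKBKKKK
KKKKKKKK
After op 4 fill(3,3,R) [8 cells changed]:
KKRRKKKK
KKRRKKKK
KKRRKKKK
KKRRKKKK
KKKKKKYK
KKKKKKKK
KKKBKKKK
KKKKKKKK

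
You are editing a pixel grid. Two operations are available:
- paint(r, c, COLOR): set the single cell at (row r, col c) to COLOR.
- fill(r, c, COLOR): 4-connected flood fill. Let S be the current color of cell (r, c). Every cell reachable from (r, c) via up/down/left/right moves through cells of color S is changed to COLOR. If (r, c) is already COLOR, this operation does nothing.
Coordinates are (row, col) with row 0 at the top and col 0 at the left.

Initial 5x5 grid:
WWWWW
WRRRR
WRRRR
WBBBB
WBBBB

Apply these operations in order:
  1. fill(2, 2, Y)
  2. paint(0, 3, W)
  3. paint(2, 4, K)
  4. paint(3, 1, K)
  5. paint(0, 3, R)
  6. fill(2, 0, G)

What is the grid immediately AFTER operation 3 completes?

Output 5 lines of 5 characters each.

Answer: WWWWW
WYYYY
WYYYK
WBBBB
WBBBB

Derivation:
After op 1 fill(2,2,Y) [8 cells changed]:
WWWWW
WYYYY
WYYYY
WBBBB
WBBBB
After op 2 paint(0,3,W):
WWWWW
WYYYY
WYYYY
WBBBB
WBBBB
After op 3 paint(2,4,K):
WWWWW
WYYYY
WYYYK
WBBBB
WBBBB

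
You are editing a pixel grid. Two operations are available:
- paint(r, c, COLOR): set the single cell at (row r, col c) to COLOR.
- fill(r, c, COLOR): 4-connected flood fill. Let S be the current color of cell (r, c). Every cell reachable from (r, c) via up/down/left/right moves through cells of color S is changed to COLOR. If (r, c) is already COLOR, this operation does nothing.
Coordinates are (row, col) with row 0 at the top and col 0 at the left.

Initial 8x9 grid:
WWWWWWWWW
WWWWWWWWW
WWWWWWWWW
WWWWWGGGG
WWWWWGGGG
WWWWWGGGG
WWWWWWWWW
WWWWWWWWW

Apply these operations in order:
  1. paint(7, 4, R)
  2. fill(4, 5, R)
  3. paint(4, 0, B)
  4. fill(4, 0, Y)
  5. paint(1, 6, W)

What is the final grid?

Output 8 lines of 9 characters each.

After op 1 paint(7,4,R):
WWWWWWWWW
WWWWWWWWW
WWWWWWWWW
WWWWWGGGG
WWWWWGGGG
WWWWWGGGG
WWWWWWWWW
WWWWRWWWW
After op 2 fill(4,5,R) [12 cells changed]:
WWWWWWWWW
WWWWWWWWW
WWWWWWWWW
WWWWWRRRR
WWWWWRRRR
WWWWWRRRR
WWWWWWWWW
WWWWRWWWW
After op 3 paint(4,0,B):
WWWWWWWWW
WWWWWWWWW
WWWWWWWWW
WWWWWRRRR
BWWWWRRRR
WWWWWRRRR
WWWWWWWWW
WWWWRWWWW
After op 4 fill(4,0,Y) [1 cells changed]:
WWWWWWWWW
WWWWWWWWW
WWWWWWWWW
WWWWWRRRR
YWWWWRRRR
WWWWWRRRR
WWWWWWWWW
WWWWRWWWW
After op 5 paint(1,6,W):
WWWWWWWWW
WWWWWWWWW
WWWWWWWWW
WWWWWRRRR
YWWWWRRRR
WWWWWRRRR
WWWWWWWWW
WWWWRWWWW

Answer: WWWWWWWWW
WWWWWWWWW
WWWWWWWWW
WWWWWRRRR
YWWWWRRRR
WWWWWRRRR
WWWWWWWWW
WWWWRWWWW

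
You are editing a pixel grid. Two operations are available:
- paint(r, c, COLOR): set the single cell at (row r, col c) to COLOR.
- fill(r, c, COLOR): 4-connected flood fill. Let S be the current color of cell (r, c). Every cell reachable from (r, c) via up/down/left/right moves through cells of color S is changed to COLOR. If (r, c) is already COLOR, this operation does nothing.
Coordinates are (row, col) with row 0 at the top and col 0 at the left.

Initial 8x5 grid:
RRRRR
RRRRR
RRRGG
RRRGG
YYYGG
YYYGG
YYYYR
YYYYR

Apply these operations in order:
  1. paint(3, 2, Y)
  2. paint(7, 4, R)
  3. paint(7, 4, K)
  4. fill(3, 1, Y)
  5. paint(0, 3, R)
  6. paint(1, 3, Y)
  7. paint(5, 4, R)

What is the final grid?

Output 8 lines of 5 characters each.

Answer: YYYRY
YYYYY
YYYGG
YYYGG
YYYGG
YYYGR
YYYYR
YYYYK

Derivation:
After op 1 paint(3,2,Y):
RRRRR
RRRRR
RRRGG
RRYGG
YYYGG
YYYGG
YYYYR
YYYYR
After op 2 paint(7,4,R):
RRRRR
RRRRR
RRRGG
RRYGG
YYYGG
YYYGG
YYYYR
YYYYR
After op 3 paint(7,4,K):
RRRRR
RRRRR
RRRGG
RRYGG
YYYGG
YYYGG
YYYYR
YYYYK
After op 4 fill(3,1,Y) [15 cells changed]:
YYYYY
YYYYY
YYYGG
YYYGG
YYYGG
YYYGG
YYYYR
YYYYK
After op 5 paint(0,3,R):
YYYRY
YYYYY
YYYGG
YYYGG
YYYGG
YYYGG
YYYYR
YYYYK
After op 6 paint(1,3,Y):
YYYRY
YYYYY
YYYGG
YYYGG
YYYGG
YYYGG
YYYYR
YYYYK
After op 7 paint(5,4,R):
YYYRY
YYYYY
YYYGG
YYYGG
YYYGG
YYYGR
YYYYR
YYYYK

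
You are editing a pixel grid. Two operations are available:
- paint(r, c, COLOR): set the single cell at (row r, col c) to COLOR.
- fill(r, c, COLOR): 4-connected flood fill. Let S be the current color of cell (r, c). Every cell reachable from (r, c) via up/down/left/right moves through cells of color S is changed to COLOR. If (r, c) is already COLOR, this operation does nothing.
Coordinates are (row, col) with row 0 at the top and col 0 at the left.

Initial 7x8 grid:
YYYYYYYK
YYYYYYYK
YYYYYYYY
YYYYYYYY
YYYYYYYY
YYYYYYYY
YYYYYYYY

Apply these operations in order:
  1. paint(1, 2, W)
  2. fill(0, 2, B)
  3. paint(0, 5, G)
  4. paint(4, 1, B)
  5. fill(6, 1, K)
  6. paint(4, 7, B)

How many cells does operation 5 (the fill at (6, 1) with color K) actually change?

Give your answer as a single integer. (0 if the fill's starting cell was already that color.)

Answer: 52

Derivation:
After op 1 paint(1,2,W):
YYYYYYYK
YYWYYYYK
YYYYYYYY
YYYYYYYY
YYYYYYYY
YYYYYYYY
YYYYYYYY
After op 2 fill(0,2,B) [53 cells changed]:
BBBBBBBK
BBWBBBBK
BBBBBBBB
BBBBBBBB
BBBBBBBB
BBBBBBBB
BBBBBBBB
After op 3 paint(0,5,G):
BBBBBGBK
BBWBBBBK
BBBBBBBB
BBBBBBBB
BBBBBBBB
BBBBBBBB
BBBBBBBB
After op 4 paint(4,1,B):
BBBBBGBK
BBWBBBBK
BBBBBBBB
BBBBBBBB
BBBBBBBB
BBBBBBBB
BBBBBBBB
After op 5 fill(6,1,K) [52 cells changed]:
KKKKKGKK
KKWKKKKK
KKKKKKKK
KKKKKKKK
KKKKKKKK
KKKKKKKK
KKKKKKKK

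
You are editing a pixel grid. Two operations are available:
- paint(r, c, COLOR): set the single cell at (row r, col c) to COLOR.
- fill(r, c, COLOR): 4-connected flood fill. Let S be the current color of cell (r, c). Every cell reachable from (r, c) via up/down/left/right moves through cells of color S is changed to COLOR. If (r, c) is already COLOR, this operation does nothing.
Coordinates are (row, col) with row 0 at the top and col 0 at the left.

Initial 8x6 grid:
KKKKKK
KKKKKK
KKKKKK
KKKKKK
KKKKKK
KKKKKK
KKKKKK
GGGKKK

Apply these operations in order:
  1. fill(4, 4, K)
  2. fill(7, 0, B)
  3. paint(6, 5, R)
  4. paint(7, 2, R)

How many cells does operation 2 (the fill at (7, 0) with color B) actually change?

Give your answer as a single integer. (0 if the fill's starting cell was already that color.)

Answer: 3

Derivation:
After op 1 fill(4,4,K) [0 cells changed]:
KKKKKK
KKKKKK
KKKKKK
KKKKKK
KKKKKK
KKKKKK
KKKKKK
GGGKKK
After op 2 fill(7,0,B) [3 cells changed]:
KKKKKK
KKKKKK
KKKKKK
KKKKKK
KKKKKK
KKKKKK
KKKKKK
BBBKKK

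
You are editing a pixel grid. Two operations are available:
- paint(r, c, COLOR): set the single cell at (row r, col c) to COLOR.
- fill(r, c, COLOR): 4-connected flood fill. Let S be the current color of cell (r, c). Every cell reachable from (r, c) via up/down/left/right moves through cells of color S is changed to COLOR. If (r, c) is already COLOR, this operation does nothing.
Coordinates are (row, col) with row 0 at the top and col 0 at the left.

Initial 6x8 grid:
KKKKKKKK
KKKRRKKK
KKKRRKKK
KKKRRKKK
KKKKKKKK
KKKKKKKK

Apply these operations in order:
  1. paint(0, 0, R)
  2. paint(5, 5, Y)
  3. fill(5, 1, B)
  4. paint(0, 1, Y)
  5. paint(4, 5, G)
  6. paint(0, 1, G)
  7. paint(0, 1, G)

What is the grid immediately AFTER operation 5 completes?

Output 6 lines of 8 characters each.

Answer: RYBBBBBB
BBBRRBBB
BBBRRBBB
BBBRRBBB
BBBBBGBB
BBBBBYBB

Derivation:
After op 1 paint(0,0,R):
RKKKKKKK
KKKRRKKK
KKKRRKKK
KKKRRKKK
KKKKKKKK
KKKKKKKK
After op 2 paint(5,5,Y):
RKKKKKKK
KKKRRKKK
KKKRRKKK
KKKRRKKK
KKKKKKKK
KKKKKYKK
After op 3 fill(5,1,B) [40 cells changed]:
RBBBBBBB
BBBRRBBB
BBBRRBBB
BBBRRBBB
BBBBBBBB
BBBBBYBB
After op 4 paint(0,1,Y):
RYBBBBBB
BBBRRBBB
BBBRRBBB
BBBRRBBB
BBBBBBBB
BBBBBYBB
After op 5 paint(4,5,G):
RYBBBBBB
BBBRRBBB
BBBRRBBB
BBBRRBBB
BBBBBGBB
BBBBBYBB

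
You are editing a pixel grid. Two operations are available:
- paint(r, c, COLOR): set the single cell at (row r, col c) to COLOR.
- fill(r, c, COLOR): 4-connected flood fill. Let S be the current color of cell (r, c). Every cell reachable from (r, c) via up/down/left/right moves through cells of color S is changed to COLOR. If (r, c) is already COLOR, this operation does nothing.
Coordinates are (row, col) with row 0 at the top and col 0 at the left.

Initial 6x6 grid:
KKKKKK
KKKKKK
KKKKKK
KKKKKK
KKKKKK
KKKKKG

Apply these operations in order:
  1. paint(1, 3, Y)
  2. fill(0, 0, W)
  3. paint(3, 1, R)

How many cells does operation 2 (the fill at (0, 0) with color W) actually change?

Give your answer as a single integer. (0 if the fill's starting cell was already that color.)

After op 1 paint(1,3,Y):
KKKKKK
KKKYKK
KKKKKK
KKKKKK
KKKKKK
KKKKKG
After op 2 fill(0,0,W) [34 cells changed]:
WWWWWW
WWWYWW
WWWWWW
WWWWWW
WWWWWW
WWWWWG

Answer: 34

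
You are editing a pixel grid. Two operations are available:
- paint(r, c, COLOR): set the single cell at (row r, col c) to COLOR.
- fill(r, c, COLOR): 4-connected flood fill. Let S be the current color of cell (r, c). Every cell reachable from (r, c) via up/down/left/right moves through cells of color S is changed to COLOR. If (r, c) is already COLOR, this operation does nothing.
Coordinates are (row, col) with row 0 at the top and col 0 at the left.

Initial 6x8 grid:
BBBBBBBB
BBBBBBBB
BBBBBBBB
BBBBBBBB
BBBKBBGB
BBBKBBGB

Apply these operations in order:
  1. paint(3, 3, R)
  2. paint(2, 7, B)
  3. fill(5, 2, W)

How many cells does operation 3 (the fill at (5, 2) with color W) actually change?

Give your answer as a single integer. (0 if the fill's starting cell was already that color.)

After op 1 paint(3,3,R):
BBBBBBBB
BBBBBBBB
BBBBBBBB
BBBRBBBB
BBBKBBGB
BBBKBBGB
After op 2 paint(2,7,B):
BBBBBBBB
BBBBBBBB
BBBBBBBB
BBBRBBBB
BBBKBBGB
BBBKBBGB
After op 3 fill(5,2,W) [43 cells changed]:
WWWWWWWW
WWWWWWWW
WWWWWWWW
WWWRWWWW
WWWKWWGW
WWWKWWGW

Answer: 43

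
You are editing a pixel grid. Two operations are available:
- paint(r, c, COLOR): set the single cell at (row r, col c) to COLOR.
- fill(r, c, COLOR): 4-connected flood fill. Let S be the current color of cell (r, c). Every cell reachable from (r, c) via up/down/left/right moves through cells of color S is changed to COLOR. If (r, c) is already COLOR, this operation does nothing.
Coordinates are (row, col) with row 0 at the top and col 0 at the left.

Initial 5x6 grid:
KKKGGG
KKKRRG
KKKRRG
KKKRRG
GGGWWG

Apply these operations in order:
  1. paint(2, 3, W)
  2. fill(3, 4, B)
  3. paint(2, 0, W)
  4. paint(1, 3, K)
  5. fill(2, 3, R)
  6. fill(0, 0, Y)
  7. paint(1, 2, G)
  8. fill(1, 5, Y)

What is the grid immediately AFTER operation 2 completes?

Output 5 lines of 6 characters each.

Answer: KKKGGG
KKKBBG
KKKWBG
KKKBBG
GGGWWG

Derivation:
After op 1 paint(2,3,W):
KKKGGG
KKKRRG
KKKWRG
KKKRRG
GGGWWG
After op 2 fill(3,4,B) [5 cells changed]:
KKKGGG
KKKBBG
KKKWBG
KKKBBG
GGGWWG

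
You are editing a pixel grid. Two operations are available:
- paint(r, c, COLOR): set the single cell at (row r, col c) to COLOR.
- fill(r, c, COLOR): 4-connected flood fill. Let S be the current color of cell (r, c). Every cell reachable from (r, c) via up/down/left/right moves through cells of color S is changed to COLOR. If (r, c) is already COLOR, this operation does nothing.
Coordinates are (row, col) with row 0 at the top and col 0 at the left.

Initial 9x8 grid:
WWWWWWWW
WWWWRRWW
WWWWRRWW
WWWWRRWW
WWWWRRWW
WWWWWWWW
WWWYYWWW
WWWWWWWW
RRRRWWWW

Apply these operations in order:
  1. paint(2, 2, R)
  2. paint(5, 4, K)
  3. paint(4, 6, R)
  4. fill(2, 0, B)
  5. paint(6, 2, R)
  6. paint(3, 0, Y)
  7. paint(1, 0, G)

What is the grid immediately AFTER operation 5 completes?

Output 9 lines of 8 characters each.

Answer: BBBBBBBB
BBBBRRBB
BBRBRRBB
BBBBRRBB
BBBBRRRB
BBBBKBBB
BBRYYBBB
BBBBBBBB
RRRRBBBB

Derivation:
After op 1 paint(2,2,R):
WWWWWWWW
WWWWRRWW
WWRWRRWW
WWWWRRWW
WWWWRRWW
WWWWWWWW
WWWYYWWW
WWWWWWWW
RRRRWWWW
After op 2 paint(5,4,K):
WWWWWWWW
WWWWRRWW
WWRWRRWW
WWWWRRWW
WWWWRRWW
WWWWKWWW
WWWYYWWW
WWWWWWWW
RRRRWWWW
After op 3 paint(4,6,R):
WWWWWWWW
WWWWRRWW
WWRWRRWW
WWWWRRWW
WWWWRRRW
WWWWKWWW
WWWYYWWW
WWWWWWWW
RRRRWWWW
After op 4 fill(2,0,B) [55 cells changed]:
BBBBBBBB
BBBBRRBB
BBRBRRBB
BBBBRRBB
BBBBRRRB
BBBBKBBB
BBBYYBBB
BBBBBBBB
RRRRBBBB
After op 5 paint(6,2,R):
BBBBBBBB
BBBBRRBB
BBRBRRBB
BBBBRRBB
BBBBRRRB
BBBBKBBB
BBRYYBBB
BBBBBBBB
RRRRBBBB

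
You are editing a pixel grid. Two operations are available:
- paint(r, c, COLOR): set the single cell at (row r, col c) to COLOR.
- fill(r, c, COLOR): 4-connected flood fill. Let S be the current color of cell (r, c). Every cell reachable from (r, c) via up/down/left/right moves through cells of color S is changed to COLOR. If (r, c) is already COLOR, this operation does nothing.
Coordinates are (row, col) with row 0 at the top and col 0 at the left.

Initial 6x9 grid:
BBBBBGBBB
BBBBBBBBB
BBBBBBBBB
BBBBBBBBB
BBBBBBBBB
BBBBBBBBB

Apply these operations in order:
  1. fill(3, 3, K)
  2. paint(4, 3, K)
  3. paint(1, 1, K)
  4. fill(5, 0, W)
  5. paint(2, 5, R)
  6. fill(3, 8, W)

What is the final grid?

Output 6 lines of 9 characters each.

After op 1 fill(3,3,K) [53 cells changed]:
KKKKKGKKK
KKKKKKKKK
KKKKKKKKK
KKKKKKKKK
KKKKKKKKK
KKKKKKKKK
After op 2 paint(4,3,K):
KKKKKGKKK
KKKKKKKKK
KKKKKKKKK
KKKKKKKKK
KKKKKKKKK
KKKKKKKKK
After op 3 paint(1,1,K):
KKKKKGKKK
KKKKKKKKK
KKKKKKKKK
KKKKKKKKK
KKKKKKKKK
KKKKKKKKK
After op 4 fill(5,0,W) [53 cells changed]:
WWWWWGWWW
WWWWWWWWW
WWWWWWWWW
WWWWWWWWW
WWWWWWWWW
WWWWWWWWW
After op 5 paint(2,5,R):
WWWWWGWWW
WWWWWWWWW
WWWWWRWWW
WWWWWWWWW
WWWWWWWWW
WWWWWWWWW
After op 6 fill(3,8,W) [0 cells changed]:
WWWWWGWWW
WWWWWWWWW
WWWWWRWWW
WWWWWWWWW
WWWWWWWWW
WWWWWWWWW

Answer: WWWWWGWWW
WWWWWWWWW
WWWWWRWWW
WWWWWWWWW
WWWWWWWWW
WWWWWWWWW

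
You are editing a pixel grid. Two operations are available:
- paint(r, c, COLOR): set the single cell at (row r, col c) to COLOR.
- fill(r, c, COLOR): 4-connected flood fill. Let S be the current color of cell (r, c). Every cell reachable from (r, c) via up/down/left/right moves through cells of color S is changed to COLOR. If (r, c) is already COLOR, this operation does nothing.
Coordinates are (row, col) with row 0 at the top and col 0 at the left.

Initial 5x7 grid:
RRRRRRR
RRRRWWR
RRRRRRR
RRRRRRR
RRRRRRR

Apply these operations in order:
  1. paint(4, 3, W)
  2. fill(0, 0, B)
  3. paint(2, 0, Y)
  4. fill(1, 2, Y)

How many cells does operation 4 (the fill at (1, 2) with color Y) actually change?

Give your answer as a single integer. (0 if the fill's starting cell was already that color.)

Answer: 31

Derivation:
After op 1 paint(4,3,W):
RRRRRRR
RRRRWWR
RRRRRRR
RRRRRRR
RRRWRRR
After op 2 fill(0,0,B) [32 cells changed]:
BBBBBBB
BBBBWWB
BBBBBBB
BBBBBBB
BBBWBBB
After op 3 paint(2,0,Y):
BBBBBBB
BBBBWWB
YBBBBBB
BBBBBBB
BBBWBBB
After op 4 fill(1,2,Y) [31 cells changed]:
YYYYYYY
YYYYWWY
YYYYYYY
YYYYYYY
YYYWYYY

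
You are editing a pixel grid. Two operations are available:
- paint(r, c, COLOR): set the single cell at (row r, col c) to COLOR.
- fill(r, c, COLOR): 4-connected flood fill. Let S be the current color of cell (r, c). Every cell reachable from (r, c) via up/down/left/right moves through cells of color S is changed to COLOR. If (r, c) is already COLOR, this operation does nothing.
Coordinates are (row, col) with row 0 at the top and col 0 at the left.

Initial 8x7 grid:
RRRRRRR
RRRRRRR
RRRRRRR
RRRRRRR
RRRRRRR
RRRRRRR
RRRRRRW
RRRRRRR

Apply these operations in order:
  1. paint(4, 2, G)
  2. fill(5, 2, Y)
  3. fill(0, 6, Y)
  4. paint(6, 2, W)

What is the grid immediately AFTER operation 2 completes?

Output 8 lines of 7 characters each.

After op 1 paint(4,2,G):
RRRRRRR
RRRRRRR
RRRRRRR
RRRRRRR
RRGRRRR
RRRRRRR
RRRRRRW
RRRRRRR
After op 2 fill(5,2,Y) [54 cells changed]:
YYYYYYY
YYYYYYY
YYYYYYY
YYYYYYY
YYGYYYY
YYYYYYY
YYYYYYW
YYYYYYY

Answer: YYYYYYY
YYYYYYY
YYYYYYY
YYYYYYY
YYGYYYY
YYYYYYY
YYYYYYW
YYYYYYY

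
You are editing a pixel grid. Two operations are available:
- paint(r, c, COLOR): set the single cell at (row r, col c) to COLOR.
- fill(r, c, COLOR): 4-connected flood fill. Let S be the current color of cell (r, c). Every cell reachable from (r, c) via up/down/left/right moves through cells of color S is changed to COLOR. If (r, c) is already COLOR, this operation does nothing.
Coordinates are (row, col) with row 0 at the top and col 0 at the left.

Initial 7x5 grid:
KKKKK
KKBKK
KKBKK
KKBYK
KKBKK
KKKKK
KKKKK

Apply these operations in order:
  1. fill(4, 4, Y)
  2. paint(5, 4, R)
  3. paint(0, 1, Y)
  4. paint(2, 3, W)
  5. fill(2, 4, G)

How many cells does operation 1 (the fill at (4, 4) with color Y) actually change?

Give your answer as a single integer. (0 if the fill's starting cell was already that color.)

Answer: 30

Derivation:
After op 1 fill(4,4,Y) [30 cells changed]:
YYYYY
YYBYY
YYBYY
YYBYY
YYBYY
YYYYY
YYYYY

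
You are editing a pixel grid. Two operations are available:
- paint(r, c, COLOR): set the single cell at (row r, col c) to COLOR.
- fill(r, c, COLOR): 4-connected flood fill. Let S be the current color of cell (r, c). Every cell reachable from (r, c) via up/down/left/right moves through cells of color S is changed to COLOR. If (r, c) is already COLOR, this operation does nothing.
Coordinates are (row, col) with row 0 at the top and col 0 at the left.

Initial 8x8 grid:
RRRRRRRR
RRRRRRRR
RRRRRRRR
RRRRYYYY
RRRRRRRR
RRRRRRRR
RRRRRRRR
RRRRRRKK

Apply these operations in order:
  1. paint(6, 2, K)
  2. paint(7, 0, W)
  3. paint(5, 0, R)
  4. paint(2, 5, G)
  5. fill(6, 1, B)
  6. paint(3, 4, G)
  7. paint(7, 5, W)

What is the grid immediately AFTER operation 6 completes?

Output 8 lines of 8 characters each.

After op 1 paint(6,2,K):
RRRRRRRR
RRRRRRRR
RRRRRRRR
RRRRYYYY
RRRRRRRR
RRRRRRRR
RRKRRRRR
RRRRRRKK
After op 2 paint(7,0,W):
RRRRRRRR
RRRRRRRR
RRRRRRRR
RRRRYYYY
RRRRRRRR
RRRRRRRR
RRKRRRRR
WRRRRRKK
After op 3 paint(5,0,R):
RRRRRRRR
RRRRRRRR
RRRRRRRR
RRRRYYYY
RRRRRRRR
RRRRRRRR
RRKRRRRR
WRRRRRKK
After op 4 paint(2,5,G):
RRRRRRRR
RRRRRRRR
RRRRRGRR
RRRRYYYY
RRRRRRRR
RRRRRRRR
RRKRRRRR
WRRRRRKK
After op 5 fill(6,1,B) [55 cells changed]:
BBBBBBBB
BBBBBBBB
BBBBBGBB
BBBBYYYY
BBBBBBBB
BBBBBBBB
BBKBBBBB
WBBBBBKK
After op 6 paint(3,4,G):
BBBBBBBB
BBBBBBBB
BBBBBGBB
BBBBGYYY
BBBBBBBB
BBBBBBBB
BBKBBBBB
WBBBBBKK

Answer: BBBBBBBB
BBBBBBBB
BBBBBGBB
BBBBGYYY
BBBBBBBB
BBBBBBBB
BBKBBBBB
WBBBBBKK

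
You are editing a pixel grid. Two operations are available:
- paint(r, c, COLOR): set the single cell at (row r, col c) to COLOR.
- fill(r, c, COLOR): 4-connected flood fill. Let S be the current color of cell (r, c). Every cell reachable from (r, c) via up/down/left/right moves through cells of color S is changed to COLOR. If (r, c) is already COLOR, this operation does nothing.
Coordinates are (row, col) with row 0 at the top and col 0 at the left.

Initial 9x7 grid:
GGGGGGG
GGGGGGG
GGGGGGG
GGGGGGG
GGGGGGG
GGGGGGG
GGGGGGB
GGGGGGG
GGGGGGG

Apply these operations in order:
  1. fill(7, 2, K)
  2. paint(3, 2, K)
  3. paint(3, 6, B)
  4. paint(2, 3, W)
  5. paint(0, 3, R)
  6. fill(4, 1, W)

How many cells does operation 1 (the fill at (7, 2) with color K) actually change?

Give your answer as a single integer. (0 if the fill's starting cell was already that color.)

After op 1 fill(7,2,K) [62 cells changed]:
KKKKKKK
KKKKKKK
KKKKKKK
KKKKKKK
KKKKKKK
KKKKKKK
KKKKKKB
KKKKKKK
KKKKKKK

Answer: 62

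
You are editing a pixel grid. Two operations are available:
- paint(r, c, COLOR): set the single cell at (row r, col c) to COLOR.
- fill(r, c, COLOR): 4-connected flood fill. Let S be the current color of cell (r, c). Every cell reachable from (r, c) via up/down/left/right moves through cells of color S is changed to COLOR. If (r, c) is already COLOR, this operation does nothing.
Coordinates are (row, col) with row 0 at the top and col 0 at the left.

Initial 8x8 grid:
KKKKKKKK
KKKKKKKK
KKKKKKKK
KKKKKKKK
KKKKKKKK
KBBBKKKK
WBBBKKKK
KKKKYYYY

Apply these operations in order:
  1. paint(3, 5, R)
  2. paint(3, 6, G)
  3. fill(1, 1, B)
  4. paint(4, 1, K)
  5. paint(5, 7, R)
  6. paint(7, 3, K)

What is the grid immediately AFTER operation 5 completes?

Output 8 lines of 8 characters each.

After op 1 paint(3,5,R):
KKKKKKKK
KKKKKKKK
KKKKKKKK
KKKKKRKK
KKKKKKKK
KBBBKKKK
WBBBKKKK
KKKKYYYY
After op 2 paint(3,6,G):
KKKKKKKK
KKKKKKKK
KKKKKKKK
KKKKKRGK
KKKKKKKK
KBBBKKKK
WBBBKKKK
KKKKYYYY
After op 3 fill(1,1,B) [47 cells changed]:
BBBBBBBB
BBBBBBBB
BBBBBBBB
BBBBBRGB
BBBBBBBB
BBBBBBBB
WBBBBBBB
KKKKYYYY
After op 4 paint(4,1,K):
BBBBBBBB
BBBBBBBB
BBBBBBBB
BBBBBRGB
BKBBBBBB
BBBBBBBB
WBBBBBBB
KKKKYYYY
After op 5 paint(5,7,R):
BBBBBBBB
BBBBBBBB
BBBBBBBB
BBBBBRGB
BKBBBBBB
BBBBBBBR
WBBBBBBB
KKKKYYYY

Answer: BBBBBBBB
BBBBBBBB
BBBBBBBB
BBBBBRGB
BKBBBBBB
BBBBBBBR
WBBBBBBB
KKKKYYYY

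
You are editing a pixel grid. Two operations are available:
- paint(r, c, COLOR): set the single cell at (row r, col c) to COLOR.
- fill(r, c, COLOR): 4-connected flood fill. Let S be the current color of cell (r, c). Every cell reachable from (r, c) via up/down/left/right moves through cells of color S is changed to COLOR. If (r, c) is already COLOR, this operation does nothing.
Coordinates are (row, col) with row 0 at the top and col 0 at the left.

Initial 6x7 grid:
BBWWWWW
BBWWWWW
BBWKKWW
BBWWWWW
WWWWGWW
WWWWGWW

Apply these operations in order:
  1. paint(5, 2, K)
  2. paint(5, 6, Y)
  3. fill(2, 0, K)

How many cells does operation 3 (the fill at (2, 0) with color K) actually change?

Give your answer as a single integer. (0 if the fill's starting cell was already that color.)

Answer: 8

Derivation:
After op 1 paint(5,2,K):
BBWWWWW
BBWWWWW
BBWKKWW
BBWWWWW
WWWWGWW
WWKWGWW
After op 2 paint(5,6,Y):
BBWWWWW
BBWWWWW
BBWKKWW
BBWWWWW
WWWWGWW
WWKWGWY
After op 3 fill(2,0,K) [8 cells changed]:
KKWWWWW
KKWWWWW
KKWKKWW
KKWWWWW
WWWWGWW
WWKWGWY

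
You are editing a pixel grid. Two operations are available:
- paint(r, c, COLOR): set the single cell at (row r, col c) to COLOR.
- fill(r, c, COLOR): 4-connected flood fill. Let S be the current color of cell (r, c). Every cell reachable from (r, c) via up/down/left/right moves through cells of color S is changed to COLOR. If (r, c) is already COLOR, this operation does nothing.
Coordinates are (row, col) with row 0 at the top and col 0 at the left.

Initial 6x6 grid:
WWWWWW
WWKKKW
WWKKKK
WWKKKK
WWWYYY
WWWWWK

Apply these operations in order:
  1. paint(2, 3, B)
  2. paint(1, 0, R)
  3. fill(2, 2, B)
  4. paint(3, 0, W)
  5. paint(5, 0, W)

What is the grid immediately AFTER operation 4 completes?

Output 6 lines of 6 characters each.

Answer: WWWWWW
RWBBBW
WWBBBB
WWBBBB
WWWYYY
WWWWWK

Derivation:
After op 1 paint(2,3,B):
WWWWWW
WWKKKW
WWKBKK
WWKKKK
WWWYYY
WWWWWK
After op 2 paint(1,0,R):
WWWWWW
RWKKKW
WWKBKK
WWKKKK
WWWYYY
WWWWWK
After op 3 fill(2,2,B) [10 cells changed]:
WWWWWW
RWBBBW
WWBBBB
WWBBBB
WWWYYY
WWWWWK
After op 4 paint(3,0,W):
WWWWWW
RWBBBW
WWBBBB
WWBBBB
WWWYYY
WWWWWK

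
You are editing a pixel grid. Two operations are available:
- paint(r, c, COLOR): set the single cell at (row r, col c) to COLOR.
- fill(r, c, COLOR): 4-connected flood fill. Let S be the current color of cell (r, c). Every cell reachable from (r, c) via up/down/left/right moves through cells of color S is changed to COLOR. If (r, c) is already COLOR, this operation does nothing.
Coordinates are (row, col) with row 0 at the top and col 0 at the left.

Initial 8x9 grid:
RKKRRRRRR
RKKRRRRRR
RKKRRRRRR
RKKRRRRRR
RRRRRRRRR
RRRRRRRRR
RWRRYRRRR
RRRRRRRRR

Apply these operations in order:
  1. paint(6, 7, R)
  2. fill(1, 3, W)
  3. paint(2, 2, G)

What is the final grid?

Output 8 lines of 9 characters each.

After op 1 paint(6,7,R):
RKKRRRRRR
RKKRRRRRR
RKKRRRRRR
RKKRRRRRR
RRRRRRRRR
RRRRRRRRR
RWRRYRRRR
RRRRRRRRR
After op 2 fill(1,3,W) [62 cells changed]:
WKKWWWWWW
WKKWWWWWW
WKKWWWWWW
WKKWWWWWW
WWWWWWWWW
WWWWWWWWW
WWWWYWWWW
WWWWWWWWW
After op 3 paint(2,2,G):
WKKWWWWWW
WKKWWWWWW
WKGWWWWWW
WKKWWWWWW
WWWWWWWWW
WWWWWWWWW
WWWWYWWWW
WWWWWWWWW

Answer: WKKWWWWWW
WKKWWWWWW
WKGWWWWWW
WKKWWWWWW
WWWWWWWWW
WWWWWWWWW
WWWWYWWWW
WWWWWWWWW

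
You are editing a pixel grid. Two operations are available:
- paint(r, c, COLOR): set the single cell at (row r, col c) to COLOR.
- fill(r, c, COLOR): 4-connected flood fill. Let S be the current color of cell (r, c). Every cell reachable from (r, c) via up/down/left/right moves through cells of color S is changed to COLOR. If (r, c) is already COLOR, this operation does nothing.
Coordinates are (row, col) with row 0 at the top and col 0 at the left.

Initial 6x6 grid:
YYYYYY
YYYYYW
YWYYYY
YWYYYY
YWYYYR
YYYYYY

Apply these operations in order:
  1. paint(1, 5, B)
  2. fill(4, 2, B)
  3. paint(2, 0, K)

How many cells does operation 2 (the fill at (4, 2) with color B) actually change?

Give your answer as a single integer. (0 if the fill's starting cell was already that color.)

After op 1 paint(1,5,B):
YYYYYY
YYYYYB
YWYYYY
YWYYYY
YWYYYR
YYYYYY
After op 2 fill(4,2,B) [31 cells changed]:
BBBBBB
BBBBBB
BWBBBB
BWBBBB
BWBBBR
BBBBBB

Answer: 31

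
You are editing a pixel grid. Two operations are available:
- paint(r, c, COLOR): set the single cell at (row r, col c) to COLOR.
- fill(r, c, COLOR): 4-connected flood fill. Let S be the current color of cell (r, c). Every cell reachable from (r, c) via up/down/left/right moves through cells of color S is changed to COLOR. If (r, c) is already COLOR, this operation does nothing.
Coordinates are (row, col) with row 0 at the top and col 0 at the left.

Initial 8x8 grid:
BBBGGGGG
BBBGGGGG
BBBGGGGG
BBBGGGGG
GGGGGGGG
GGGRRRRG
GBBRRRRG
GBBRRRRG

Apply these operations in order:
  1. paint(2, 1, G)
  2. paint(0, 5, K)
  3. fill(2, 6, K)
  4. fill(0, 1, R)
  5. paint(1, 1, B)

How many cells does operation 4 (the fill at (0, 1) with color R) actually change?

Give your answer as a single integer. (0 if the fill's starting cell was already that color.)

After op 1 paint(2,1,G):
BBBGGGGG
BBBGGGGG
BGBGGGGG
BBBGGGGG
GGGGGGGG
GGGRRRRG
GBBRRRRG
GBBRRRRG
After op 2 paint(0,5,K):
BBBGGKGG
BBBGGGGG
BGBGGGGG
BBBGGGGG
GGGGGGGG
GGGRRRRG
GBBRRRRG
GBBRRRRG
After op 3 fill(2,6,K) [35 cells changed]:
BBBKKKKK
BBBKKKKK
BGBKKKKK
BBBKKKKK
KKKKKKKK
KKKRRRRK
KBBRRRRK
KBBRRRRK
After op 4 fill(0,1,R) [11 cells changed]:
RRRKKKKK
RRRKKKKK
RGRKKKKK
RRRKKKKK
KKKKKKKK
KKKRRRRK
KBBRRRRK
KBBRRRRK

Answer: 11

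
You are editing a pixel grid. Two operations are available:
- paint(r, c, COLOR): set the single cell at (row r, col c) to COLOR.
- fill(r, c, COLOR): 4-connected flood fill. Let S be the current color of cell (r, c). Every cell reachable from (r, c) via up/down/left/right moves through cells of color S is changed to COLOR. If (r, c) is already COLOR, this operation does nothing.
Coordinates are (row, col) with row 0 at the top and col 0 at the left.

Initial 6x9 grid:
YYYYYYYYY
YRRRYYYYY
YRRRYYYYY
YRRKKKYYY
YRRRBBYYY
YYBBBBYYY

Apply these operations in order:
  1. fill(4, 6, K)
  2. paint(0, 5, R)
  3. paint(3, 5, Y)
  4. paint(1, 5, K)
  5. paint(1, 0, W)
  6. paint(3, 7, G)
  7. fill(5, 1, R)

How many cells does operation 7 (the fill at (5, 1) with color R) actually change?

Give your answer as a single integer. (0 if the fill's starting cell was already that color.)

Answer: 5

Derivation:
After op 1 fill(4,6,K) [34 cells changed]:
KKKKKKKKK
KRRRKKKKK
KRRRKKKKK
KRRKKKKKK
KRRRBBKKK
KKBBBBKKK
After op 2 paint(0,5,R):
KKKKKRKKK
KRRRKKKKK
KRRRKKKKK
KRRKKKKKK
KRRRBBKKK
KKBBBBKKK
After op 3 paint(3,5,Y):
KKKKKRKKK
KRRRKKKKK
KRRRKKKKK
KRRKKYKKK
KRRRBBKKK
KKBBBBKKK
After op 4 paint(1,5,K):
KKKKKRKKK
KRRRKKKKK
KRRRKKKKK
KRRKKYKKK
KRRRBBKKK
KKBBBBKKK
After op 5 paint(1,0,W):
KKKKKRKKK
WRRRKKKKK
KRRRKKKKK
KRRKKYKKK
KRRRBBKKK
KKBBBBKKK
After op 6 paint(3,7,G):
KKKKKRKKK
WRRRKKKKK
KRRRKKKKK
KRRKKYKGK
KRRRBBKKK
KKBBBBKKK
After op 7 fill(5,1,R) [5 cells changed]:
KKKKKRKKK
WRRRKKKKK
RRRRKKKKK
RRRKKYKGK
RRRRBBKKK
RRBBBBKKK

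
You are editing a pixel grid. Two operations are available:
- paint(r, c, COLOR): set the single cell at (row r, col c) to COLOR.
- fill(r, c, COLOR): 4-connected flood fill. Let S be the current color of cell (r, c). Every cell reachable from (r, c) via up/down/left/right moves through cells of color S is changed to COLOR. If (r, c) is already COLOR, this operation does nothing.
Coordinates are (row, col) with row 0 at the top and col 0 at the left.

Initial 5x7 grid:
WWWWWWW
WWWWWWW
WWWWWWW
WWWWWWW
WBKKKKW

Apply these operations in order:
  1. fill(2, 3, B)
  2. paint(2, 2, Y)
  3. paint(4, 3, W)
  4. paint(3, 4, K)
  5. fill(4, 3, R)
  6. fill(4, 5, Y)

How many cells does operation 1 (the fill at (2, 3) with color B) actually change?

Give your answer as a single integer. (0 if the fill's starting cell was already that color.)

After op 1 fill(2,3,B) [30 cells changed]:
BBBBBBB
BBBBBBB
BBBBBBB
BBBBBBB
BBKKKKB

Answer: 30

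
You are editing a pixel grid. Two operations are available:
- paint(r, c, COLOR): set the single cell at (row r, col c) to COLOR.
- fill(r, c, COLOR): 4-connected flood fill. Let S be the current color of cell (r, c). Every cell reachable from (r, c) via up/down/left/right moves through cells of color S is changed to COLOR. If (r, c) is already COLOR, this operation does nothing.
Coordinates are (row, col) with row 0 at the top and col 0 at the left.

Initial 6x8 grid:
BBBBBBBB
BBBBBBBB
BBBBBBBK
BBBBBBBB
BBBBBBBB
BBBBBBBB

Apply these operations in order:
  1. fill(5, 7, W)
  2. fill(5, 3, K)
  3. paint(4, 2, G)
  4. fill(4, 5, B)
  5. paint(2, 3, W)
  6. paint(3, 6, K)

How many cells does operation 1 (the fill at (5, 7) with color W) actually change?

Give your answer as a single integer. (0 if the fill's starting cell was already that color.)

After op 1 fill(5,7,W) [47 cells changed]:
WWWWWWWW
WWWWWWWW
WWWWWWWK
WWWWWWWW
WWWWWWWW
WWWWWWWW

Answer: 47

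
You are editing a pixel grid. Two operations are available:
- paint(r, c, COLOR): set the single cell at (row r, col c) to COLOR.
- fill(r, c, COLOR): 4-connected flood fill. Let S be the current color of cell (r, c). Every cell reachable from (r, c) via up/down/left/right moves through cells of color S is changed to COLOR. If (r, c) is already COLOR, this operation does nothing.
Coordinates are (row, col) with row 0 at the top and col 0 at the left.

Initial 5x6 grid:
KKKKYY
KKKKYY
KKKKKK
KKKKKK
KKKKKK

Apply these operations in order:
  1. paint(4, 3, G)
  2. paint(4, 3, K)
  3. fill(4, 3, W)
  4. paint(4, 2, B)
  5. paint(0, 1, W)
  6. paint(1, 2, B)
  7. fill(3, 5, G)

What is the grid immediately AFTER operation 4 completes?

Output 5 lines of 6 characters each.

Answer: WWWWYY
WWWWYY
WWWWWW
WWWWWW
WWBWWW

Derivation:
After op 1 paint(4,3,G):
KKKKYY
KKKKYY
KKKKKK
KKKKKK
KKKGKK
After op 2 paint(4,3,K):
KKKKYY
KKKKYY
KKKKKK
KKKKKK
KKKKKK
After op 3 fill(4,3,W) [26 cells changed]:
WWWWYY
WWWWYY
WWWWWW
WWWWWW
WWWWWW
After op 4 paint(4,2,B):
WWWWYY
WWWWYY
WWWWWW
WWWWWW
WWBWWW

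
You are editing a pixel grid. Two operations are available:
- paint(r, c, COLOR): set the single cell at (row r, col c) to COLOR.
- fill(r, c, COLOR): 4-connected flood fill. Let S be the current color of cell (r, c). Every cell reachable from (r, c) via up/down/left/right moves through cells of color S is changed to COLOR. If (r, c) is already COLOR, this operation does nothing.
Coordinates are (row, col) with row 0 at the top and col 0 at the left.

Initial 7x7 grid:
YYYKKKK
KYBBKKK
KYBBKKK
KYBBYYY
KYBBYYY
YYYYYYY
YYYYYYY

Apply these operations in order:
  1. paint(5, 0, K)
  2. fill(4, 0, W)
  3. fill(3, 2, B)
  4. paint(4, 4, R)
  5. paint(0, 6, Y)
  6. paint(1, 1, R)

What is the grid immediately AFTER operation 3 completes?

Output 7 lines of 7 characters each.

Answer: YYYKKKK
WYBBKKK
WYBBKKK
WYBBYYY
WYBBYYY
WYYYYYY
YYYYYYY

Derivation:
After op 1 paint(5,0,K):
YYYKKKK
KYBBKKK
KYBBKKK
KYBBYYY
KYBBYYY
KYYYYYY
YYYYYYY
After op 2 fill(4,0,W) [5 cells changed]:
YYYKKKK
WYBBKKK
WYBBKKK
WYBBYYY
WYBBYYY
WYYYYYY
YYYYYYY
After op 3 fill(3,2,B) [0 cells changed]:
YYYKKKK
WYBBKKK
WYBBKKK
WYBBYYY
WYBBYYY
WYYYYYY
YYYYYYY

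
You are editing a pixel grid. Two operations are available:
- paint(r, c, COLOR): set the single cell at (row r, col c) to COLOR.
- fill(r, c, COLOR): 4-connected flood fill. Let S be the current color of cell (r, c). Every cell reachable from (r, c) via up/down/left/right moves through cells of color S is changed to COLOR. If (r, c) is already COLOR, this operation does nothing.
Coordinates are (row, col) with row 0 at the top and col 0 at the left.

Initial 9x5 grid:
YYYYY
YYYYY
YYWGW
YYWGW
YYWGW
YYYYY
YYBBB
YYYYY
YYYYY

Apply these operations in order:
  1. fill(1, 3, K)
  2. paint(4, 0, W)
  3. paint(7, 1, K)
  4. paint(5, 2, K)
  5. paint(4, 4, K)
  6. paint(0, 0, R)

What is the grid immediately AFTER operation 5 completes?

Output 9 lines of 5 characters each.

Answer: KKKKK
KKKKK
KKWGW
KKWGW
WKWGK
KKKKK
KKBBB
KKKKK
KKKKK

Derivation:
After op 1 fill(1,3,K) [33 cells changed]:
KKKKK
KKKKK
KKWGW
KKWGW
KKWGW
KKKKK
KKBBB
KKKKK
KKKKK
After op 2 paint(4,0,W):
KKKKK
KKKKK
KKWGW
KKWGW
WKWGW
KKKKK
KKBBB
KKKKK
KKKKK
After op 3 paint(7,1,K):
KKKKK
KKKKK
KKWGW
KKWGW
WKWGW
KKKKK
KKBBB
KKKKK
KKKKK
After op 4 paint(5,2,K):
KKKKK
KKKKK
KKWGW
KKWGW
WKWGW
KKKKK
KKBBB
KKKKK
KKKKK
After op 5 paint(4,4,K):
KKKKK
KKKKK
KKWGW
KKWGW
WKWGK
KKKKK
KKBBB
KKKKK
KKKKK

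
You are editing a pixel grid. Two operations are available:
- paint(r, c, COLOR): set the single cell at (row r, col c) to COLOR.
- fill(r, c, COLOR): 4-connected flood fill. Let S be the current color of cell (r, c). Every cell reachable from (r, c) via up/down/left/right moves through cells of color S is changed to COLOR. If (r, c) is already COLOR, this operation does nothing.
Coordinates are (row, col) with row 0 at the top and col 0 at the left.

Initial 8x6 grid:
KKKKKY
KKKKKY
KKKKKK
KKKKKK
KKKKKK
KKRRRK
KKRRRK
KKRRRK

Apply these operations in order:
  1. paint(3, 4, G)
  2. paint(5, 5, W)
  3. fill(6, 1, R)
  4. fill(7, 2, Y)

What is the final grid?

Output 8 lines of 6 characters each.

Answer: YYYYYY
YYYYYY
YYYYYY
YYYYGY
YYYYYY
YYYYYW
YYYYYK
YYYYYK

Derivation:
After op 1 paint(3,4,G):
KKKKKY
KKKKKY
KKKKKK
KKKKGK
KKKKKK
KKRRRK
KKRRRK
KKRRRK
After op 2 paint(5,5,W):
KKKKKY
KKKKKY
KKKKKK
KKKKGK
KKKKKK
KKRRRW
KKRRRK
KKRRRK
After op 3 fill(6,1,R) [33 cells changed]:
RRRRRY
RRRRRY
RRRRRR
RRRRGR
RRRRRR
RRRRRW
RRRRRK
RRRRRK
After op 4 fill(7,2,Y) [42 cells changed]:
YYYYYY
YYYYYY
YYYYYY
YYYYGY
YYYYYY
YYYYYW
YYYYYK
YYYYYK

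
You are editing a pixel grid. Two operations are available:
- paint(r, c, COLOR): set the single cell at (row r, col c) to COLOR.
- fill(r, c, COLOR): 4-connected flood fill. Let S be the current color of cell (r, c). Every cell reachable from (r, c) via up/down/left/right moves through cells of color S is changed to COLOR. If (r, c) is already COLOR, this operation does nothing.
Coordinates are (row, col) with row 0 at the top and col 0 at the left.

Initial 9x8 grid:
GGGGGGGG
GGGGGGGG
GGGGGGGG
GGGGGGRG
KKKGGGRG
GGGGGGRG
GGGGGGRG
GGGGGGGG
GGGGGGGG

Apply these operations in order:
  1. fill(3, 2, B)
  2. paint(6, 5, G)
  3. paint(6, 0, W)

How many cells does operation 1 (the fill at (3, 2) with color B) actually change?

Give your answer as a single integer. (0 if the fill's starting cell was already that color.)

Answer: 65

Derivation:
After op 1 fill(3,2,B) [65 cells changed]:
BBBBBBBB
BBBBBBBB
BBBBBBBB
BBBBBBRB
KKKBBBRB
BBBBBBRB
BBBBBBRB
BBBBBBBB
BBBBBBBB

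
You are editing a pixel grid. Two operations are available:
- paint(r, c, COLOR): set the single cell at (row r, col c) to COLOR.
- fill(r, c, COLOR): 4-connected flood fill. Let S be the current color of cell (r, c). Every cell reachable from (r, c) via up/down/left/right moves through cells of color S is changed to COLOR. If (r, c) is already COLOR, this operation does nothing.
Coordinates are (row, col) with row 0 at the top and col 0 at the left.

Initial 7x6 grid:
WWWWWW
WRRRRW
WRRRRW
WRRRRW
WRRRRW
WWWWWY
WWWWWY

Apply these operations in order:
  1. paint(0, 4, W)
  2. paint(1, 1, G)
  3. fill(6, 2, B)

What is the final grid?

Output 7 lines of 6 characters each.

Answer: BBBBBB
BGRRRB
BRRRRB
BRRRRB
BRRRRB
BBBBBY
BBBBBY

Derivation:
After op 1 paint(0,4,W):
WWWWWW
WRRRRW
WRRRRW
WRRRRW
WRRRRW
WWWWWY
WWWWWY
After op 2 paint(1,1,G):
WWWWWW
WGRRRW
WRRRRW
WRRRRW
WRRRRW
WWWWWY
WWWWWY
After op 3 fill(6,2,B) [24 cells changed]:
BBBBBB
BGRRRB
BRRRRB
BRRRRB
BRRRRB
BBBBBY
BBBBBY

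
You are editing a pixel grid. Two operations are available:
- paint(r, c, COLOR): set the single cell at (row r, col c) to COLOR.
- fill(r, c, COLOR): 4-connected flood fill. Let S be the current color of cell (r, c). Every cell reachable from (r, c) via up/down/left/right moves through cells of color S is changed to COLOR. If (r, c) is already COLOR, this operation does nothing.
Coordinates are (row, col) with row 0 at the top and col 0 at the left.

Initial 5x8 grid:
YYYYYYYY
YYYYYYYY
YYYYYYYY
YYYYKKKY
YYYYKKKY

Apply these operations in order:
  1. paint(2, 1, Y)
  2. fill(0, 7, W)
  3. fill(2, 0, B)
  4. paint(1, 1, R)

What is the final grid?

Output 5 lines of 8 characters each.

After op 1 paint(2,1,Y):
YYYYYYYY
YYYYYYYY
YYYYYYYY
YYYYKKKY
YYYYKKKY
After op 2 fill(0,7,W) [34 cells changed]:
WWWWWWWW
WWWWWWWW
WWWWWWWW
WWWWKKKW
WWWWKKKW
After op 3 fill(2,0,B) [34 cells changed]:
BBBBBBBB
BBBBBBBB
BBBBBBBB
BBBBKKKB
BBBBKKKB
After op 4 paint(1,1,R):
BBBBBBBB
BRBBBBBB
BBBBBBBB
BBBBKKKB
BBBBKKKB

Answer: BBBBBBBB
BRBBBBBB
BBBBBBBB
BBBBKKKB
BBBBKKKB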